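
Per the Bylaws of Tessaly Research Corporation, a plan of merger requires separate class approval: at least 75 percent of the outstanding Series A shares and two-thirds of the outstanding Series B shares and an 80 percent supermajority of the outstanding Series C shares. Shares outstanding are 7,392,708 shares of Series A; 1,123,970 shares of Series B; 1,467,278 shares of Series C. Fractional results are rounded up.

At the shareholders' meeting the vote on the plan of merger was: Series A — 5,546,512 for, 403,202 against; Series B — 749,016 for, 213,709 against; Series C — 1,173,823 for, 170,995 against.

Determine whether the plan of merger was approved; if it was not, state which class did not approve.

Series A: 3/4 of 7392708 = 5544531; 5,544,531 required, 5,546,512 in favor — approved.
Series B: 2/3 of 1123970 = 749313.33, rounded up to 749314; 749,314 required, 749,016 in favor — not approved.
Series C: 4/5 of 1467278 = 1173822.40, rounded up to 1173823; 1,173,823 required, 1,173,823 in favor — approved.

Not approved — the Series B shares did not give the required vote.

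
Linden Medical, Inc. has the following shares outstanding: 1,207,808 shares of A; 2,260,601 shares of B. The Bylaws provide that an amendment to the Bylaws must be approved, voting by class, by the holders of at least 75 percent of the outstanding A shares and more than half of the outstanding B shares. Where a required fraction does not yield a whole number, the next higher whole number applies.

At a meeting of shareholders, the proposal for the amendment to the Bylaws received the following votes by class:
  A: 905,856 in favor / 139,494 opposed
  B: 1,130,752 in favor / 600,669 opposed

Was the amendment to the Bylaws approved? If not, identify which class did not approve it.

A: 3/4 of 1207808 = 905856; 905,856 required, 905,856 in favor — approved.
B: a majority of 2260601 is 1130301; 1,130,301 required, 1,130,752 in favor — approved.

Approved — every class gave the required vote.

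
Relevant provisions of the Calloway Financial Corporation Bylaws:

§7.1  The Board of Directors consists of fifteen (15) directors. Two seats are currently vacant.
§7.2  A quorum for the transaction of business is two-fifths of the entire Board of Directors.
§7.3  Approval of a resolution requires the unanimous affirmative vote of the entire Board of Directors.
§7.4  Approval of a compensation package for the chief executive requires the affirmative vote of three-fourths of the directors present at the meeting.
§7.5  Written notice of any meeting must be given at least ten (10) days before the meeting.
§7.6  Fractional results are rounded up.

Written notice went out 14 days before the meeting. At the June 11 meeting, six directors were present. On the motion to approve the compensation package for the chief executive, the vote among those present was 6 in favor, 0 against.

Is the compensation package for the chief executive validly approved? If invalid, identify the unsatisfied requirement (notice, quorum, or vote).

Notice: 14 days given; 10 required (14 ≥ 10). Satisfied.
Quorum: 6 present; quorum is 6. Satisfied.
Vote: the compensation package for the chief executive requires three-fourths of the directors present (6). 3/4 of 6 = 4.50, rounded up to 5, so 5 affirmative votes are needed; 6 voted in favor. Satisfied.

Valid — all requirements satisfied.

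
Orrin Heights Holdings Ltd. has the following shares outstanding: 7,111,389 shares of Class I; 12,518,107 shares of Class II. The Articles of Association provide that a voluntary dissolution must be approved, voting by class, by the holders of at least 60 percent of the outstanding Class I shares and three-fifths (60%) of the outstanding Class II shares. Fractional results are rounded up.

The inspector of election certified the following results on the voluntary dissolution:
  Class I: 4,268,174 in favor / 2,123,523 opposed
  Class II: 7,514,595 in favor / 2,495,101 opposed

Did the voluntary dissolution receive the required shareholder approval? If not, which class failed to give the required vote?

Class I: 3/5 of 7111389 = 4266833.40, rounded up to 4266834; 4,266,834 required, 4,268,174 in favor — approved.
Class II: 3/5 of 12518107 = 7510864.20, rounded up to 7510865; 7,510,865 required, 7,514,595 in favor — approved.

Approved — every class gave the required vote.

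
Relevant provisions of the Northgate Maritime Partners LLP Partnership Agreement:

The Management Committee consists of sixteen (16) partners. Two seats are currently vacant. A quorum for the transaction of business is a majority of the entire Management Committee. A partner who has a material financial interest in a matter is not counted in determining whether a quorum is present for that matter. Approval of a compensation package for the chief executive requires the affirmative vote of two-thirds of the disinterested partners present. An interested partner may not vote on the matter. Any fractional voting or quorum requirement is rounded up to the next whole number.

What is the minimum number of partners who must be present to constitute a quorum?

A majority of 16 is 9.

9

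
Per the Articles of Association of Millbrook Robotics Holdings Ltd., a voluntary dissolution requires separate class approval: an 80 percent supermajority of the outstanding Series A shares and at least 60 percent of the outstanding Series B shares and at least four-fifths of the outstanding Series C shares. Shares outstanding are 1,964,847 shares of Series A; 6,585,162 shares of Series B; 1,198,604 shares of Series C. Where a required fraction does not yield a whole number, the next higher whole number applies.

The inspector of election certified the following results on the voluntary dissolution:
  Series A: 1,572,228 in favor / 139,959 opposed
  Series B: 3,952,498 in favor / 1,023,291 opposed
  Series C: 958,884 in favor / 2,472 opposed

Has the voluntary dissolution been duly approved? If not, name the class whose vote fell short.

Approved — every class gave the required vote.

Series A: 4/5 of 1964847 = 1571877.60, rounded up to 1571878; 1,571,878 required, 1,572,228 in favor — approved.
Series B: 3/5 of 6585162 = 3951097.20, rounded up to 3951098; 3,951,098 required, 3,952,498 in favor — approved.
Series C: 4/5 of 1198604 = 958883.20, rounded up to 958884; 958,884 required, 958,884 in favor — approved.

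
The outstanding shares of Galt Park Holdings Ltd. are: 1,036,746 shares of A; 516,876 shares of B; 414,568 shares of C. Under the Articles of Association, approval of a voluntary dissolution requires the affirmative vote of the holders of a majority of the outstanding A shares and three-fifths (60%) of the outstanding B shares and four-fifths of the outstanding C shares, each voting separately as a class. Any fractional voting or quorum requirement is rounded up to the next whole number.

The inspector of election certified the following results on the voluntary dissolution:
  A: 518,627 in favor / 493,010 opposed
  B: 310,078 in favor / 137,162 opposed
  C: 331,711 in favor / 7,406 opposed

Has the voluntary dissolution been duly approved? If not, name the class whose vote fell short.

Not approved — the B shares did not give the required vote.

A: a majority of 1036746 is 518374; 518,374 required, 518,627 in favor — approved.
B: 3/5 of 516876 = 310125.60, rounded up to 310126; 310,126 required, 310,078 in favor — not approved.
C: 4/5 of 414568 = 331654.40, rounded up to 331655; 331,655 required, 331,711 in favor — approved.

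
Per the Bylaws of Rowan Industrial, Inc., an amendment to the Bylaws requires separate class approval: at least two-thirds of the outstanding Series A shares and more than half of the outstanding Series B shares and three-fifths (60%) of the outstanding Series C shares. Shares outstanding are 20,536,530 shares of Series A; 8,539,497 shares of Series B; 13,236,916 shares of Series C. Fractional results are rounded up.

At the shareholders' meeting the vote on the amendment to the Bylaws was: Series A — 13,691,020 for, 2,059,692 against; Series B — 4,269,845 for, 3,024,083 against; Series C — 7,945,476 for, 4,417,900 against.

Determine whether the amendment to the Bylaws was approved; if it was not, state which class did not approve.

Series A: 2/3 of 20536530 = 13691020; 13,691,020 required, 13,691,020 in favor — approved.
Series B: a majority of 8539497 is 4269749; 4,269,749 required, 4,269,845 in favor — approved.
Series C: 3/5 of 13236916 = 7942149.60, rounded up to 7942150; 7,942,150 required, 7,945,476 in favor — approved.

Approved — every class gave the required vote.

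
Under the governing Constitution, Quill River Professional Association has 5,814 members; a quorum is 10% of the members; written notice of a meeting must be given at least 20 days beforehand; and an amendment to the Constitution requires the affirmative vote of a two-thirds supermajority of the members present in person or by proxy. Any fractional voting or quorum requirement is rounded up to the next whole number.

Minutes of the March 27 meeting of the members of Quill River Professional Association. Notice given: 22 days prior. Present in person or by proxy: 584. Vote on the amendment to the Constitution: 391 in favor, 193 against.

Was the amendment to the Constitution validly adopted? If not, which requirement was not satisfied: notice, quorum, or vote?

Notice: 22 days given; 20 required. Satisfied.
Quorum: 10% of 5,814 = 581.40, rounded up to 582; 584 present. Satisfied.
Vote: requires two-thirds of those present (584); 2/3 of 584 = 389.33, rounded up to 390, so 390 needed; 391 in favor. Satisfied.

Valid — all requirements satisfied.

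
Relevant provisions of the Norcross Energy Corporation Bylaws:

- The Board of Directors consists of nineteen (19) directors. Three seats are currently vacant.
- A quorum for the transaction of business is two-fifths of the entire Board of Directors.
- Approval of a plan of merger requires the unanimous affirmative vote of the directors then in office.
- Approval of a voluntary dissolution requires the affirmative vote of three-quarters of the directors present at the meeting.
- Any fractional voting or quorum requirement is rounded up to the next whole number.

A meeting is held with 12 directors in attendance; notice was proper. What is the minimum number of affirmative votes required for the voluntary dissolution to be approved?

The voluntary dissolution requires three-fourths of the directors present (12).
3/4 of 12 = 9.

9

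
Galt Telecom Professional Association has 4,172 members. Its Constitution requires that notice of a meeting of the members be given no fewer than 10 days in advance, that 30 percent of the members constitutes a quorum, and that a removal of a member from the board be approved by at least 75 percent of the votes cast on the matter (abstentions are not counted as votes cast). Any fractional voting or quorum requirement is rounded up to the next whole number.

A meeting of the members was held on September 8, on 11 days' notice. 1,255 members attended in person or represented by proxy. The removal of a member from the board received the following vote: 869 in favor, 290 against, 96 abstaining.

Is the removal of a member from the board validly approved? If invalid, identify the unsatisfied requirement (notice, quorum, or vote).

Notice: 11 days given; 10 required. Satisfied.
Quorum: 30% of 4,172 = 1,251.60, rounded up to 1,252; 1,255 present. Satisfied.
Vote: requires three-fourths of the votes cast (1,255 − 96 abstaining = 1,159); 3/4 of 1159 = 869.25, rounded up to 870, so 870 needed; 869 in favor. Not satisfied.

Invalid — vote requirement not satisfied.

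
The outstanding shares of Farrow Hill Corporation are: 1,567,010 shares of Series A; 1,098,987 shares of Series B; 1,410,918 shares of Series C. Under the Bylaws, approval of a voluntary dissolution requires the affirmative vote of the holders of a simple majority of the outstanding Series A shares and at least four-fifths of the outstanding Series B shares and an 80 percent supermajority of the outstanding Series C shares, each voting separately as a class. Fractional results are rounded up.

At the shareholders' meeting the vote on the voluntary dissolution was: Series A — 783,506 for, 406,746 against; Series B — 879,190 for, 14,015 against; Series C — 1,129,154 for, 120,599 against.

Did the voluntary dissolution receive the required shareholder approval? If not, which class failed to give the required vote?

Approved — every class gave the required vote.

Series A: a majority of 1567010 is 783506; 783,506 required, 783,506 in favor — approved.
Series B: 4/5 of 1098987 = 879189.60, rounded up to 879190; 879,190 required, 879,190 in favor — approved.
Series C: 4/5 of 1410918 = 1128734.40, rounded up to 1128735; 1,128,735 required, 1,129,154 in favor — approved.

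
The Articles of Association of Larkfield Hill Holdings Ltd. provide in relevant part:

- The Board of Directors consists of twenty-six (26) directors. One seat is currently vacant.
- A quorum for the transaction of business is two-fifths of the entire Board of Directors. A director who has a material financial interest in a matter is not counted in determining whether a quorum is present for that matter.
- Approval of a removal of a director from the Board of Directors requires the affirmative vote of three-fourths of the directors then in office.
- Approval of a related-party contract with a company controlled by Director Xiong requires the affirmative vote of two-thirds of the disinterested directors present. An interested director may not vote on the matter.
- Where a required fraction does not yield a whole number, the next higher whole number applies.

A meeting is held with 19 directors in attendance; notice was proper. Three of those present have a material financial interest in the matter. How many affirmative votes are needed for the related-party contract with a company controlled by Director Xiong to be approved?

The related-party contract with a company controlled by Director Xiong requires two-thirds of the disinterested directors present (19 − 3 = 16).
2/3 of 16 = 10.67, rounded up to 11.

11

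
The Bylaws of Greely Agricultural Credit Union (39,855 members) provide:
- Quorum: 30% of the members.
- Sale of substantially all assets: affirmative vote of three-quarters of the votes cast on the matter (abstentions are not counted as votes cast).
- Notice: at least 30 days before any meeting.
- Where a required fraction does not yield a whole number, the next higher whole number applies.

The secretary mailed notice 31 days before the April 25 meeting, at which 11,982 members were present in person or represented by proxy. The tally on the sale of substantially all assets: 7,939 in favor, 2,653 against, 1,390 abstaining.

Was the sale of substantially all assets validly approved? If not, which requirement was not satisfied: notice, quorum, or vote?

Invalid — vote requirement not satisfied.

Notice: 31 days given; 30 required. Satisfied.
Quorum: 30% of 39,855 = 11,956.50, rounded up to 11,957; 11,982 present. Satisfied.
Vote: requires three-fourths of the votes cast (11,982 − 1,390 abstaining = 10,592); 3/4 of 10592 = 7944, so 7,944 needed; 7,939 in favor. Not satisfied.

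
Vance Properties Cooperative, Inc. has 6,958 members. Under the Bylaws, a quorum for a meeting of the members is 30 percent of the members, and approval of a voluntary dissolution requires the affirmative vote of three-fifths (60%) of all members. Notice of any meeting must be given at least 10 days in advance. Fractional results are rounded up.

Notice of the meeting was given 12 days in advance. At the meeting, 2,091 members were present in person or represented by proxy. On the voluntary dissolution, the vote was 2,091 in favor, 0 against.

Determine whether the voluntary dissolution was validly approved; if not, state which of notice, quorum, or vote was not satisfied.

Notice: 12 days given; 10 required. Satisfied.
Quorum: 30% of 6,958 = 2,087.40, rounded up to 2,088; 2,091 present. Satisfied.
Vote: requires three-fifths of all members (6,958); 3/5 of 6958 = 4174.80, rounded up to 4175, so 4,175 needed; 2,091 in favor. Not satisfied.

Invalid — vote requirement not satisfied.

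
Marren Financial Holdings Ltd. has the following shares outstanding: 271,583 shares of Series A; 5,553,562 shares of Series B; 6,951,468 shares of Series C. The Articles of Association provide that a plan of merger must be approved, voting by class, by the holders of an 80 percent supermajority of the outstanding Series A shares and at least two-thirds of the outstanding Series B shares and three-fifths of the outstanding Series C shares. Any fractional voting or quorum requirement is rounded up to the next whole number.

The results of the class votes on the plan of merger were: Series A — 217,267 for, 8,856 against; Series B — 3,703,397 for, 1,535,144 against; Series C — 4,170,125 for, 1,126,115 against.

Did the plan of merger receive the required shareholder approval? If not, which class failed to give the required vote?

Not approved — the Series C shares did not give the required vote.

Series A: 4/5 of 271583 = 217266.40, rounded up to 217267; 217,267 required, 217,267 in favor — approved.
Series B: 2/3 of 5553562 = 3702374.67, rounded up to 3702375; 3,702,375 required, 3,703,397 in favor — approved.
Series C: 3/5 of 6951468 = 4170880.80, rounded up to 4170881; 4,170,881 required, 4,170,125 in favor — not approved.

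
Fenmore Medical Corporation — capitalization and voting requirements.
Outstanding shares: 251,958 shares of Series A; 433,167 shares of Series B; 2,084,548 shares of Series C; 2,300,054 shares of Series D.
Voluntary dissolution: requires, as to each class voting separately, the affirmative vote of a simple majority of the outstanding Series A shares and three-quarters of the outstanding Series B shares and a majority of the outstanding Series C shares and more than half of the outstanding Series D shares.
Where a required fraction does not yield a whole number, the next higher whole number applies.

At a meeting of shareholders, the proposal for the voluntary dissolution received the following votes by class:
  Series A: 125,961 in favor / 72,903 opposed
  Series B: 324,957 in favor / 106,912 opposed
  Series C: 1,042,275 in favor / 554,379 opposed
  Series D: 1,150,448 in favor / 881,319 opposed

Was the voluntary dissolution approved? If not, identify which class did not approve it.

Not approved — the Series A shares did not give the required vote.

Series A: a majority of 251958 is 125980; 125,980 required, 125,961 in favor — not approved.
Series B: 3/4 of 433167 = 324875.25, rounded up to 324876; 324,876 required, 324,957 in favor — approved.
Series C: a majority of 2084548 is 1042275; 1,042,275 required, 1,042,275 in favor — approved.
Series D: a majority of 2300054 is 1150028; 1,150,028 required, 1,150,448 in favor — approved.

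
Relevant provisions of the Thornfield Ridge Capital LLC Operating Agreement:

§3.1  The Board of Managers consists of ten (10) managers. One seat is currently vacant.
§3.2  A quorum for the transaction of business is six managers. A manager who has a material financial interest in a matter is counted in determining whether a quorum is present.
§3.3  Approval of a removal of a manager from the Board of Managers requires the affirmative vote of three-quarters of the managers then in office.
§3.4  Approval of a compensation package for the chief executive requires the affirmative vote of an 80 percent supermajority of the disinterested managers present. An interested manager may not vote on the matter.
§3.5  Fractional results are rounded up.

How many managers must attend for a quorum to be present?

The quorum is fixed at 6.

6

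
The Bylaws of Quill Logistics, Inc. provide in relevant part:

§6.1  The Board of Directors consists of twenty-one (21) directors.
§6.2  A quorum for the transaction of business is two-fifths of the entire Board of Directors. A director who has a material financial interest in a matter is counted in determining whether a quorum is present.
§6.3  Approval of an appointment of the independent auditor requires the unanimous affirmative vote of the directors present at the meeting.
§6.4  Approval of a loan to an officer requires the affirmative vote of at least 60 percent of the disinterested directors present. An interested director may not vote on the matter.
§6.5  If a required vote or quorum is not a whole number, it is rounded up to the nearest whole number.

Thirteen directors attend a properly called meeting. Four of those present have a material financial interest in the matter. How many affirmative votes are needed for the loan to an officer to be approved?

6

The loan to an officer requires three-fifths of the disinterested directors present (13 − 4 = 9).
3/5 of 9 = 5.40, rounded up to 6.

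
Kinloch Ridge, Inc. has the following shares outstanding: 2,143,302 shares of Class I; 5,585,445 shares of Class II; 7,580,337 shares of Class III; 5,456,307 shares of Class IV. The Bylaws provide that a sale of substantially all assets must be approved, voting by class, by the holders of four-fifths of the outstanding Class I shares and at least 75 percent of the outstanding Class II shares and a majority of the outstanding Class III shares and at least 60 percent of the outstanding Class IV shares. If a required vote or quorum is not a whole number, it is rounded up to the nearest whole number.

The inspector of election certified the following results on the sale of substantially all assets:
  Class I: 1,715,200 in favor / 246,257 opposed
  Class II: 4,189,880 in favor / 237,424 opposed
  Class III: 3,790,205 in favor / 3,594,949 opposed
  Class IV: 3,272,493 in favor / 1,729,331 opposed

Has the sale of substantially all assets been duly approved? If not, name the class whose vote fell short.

Class I: 4/5 of 2143302 = 1714641.60, rounded up to 1714642; 1,714,642 required, 1,715,200 in favor — approved.
Class II: 3/4 of 5585445 = 4189083.75, rounded up to 4189084; 4,189,084 required, 4,189,880 in favor — approved.
Class III: a majority of 7580337 is 3790169; 3,790,169 required, 3,790,205 in favor — approved.
Class IV: 3/5 of 5456307 = 3273784.20, rounded up to 3273785; 3,273,785 required, 3,272,493 in favor — not approved.

Not approved — the Class IV shares did not give the required vote.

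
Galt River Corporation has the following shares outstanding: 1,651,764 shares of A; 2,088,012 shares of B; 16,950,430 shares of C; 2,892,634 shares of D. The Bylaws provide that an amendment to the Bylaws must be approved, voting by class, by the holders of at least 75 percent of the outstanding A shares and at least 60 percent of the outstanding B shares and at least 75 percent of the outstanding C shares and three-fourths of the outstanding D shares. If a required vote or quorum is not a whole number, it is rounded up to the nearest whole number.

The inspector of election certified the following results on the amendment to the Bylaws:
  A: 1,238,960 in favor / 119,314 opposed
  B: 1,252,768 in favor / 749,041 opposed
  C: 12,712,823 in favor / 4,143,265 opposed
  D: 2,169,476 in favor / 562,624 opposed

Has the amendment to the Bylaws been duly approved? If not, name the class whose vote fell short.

Not approved — the B shares did not give the required vote.

A: 3/4 of 1651764 = 1238823; 1,238,823 required, 1,238,960 in favor — approved.
B: 3/5 of 2088012 = 1252807.20, rounded up to 1252808; 1,252,808 required, 1,252,768 in favor — not approved.
C: 3/4 of 16950430 = 12712822.50, rounded up to 12712823; 12,712,823 required, 12,712,823 in favor — approved.
D: 3/4 of 2892634 = 2169475.50, rounded up to 2169476; 2,169,476 required, 2,169,476 in favor — approved.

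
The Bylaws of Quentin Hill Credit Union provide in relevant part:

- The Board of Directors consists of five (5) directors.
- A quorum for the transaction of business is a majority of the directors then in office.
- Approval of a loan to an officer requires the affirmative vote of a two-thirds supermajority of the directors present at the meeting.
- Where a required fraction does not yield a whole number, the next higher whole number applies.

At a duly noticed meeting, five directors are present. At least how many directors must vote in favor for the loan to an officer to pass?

4

The loan to an officer requires two-thirds of the directors present (5).
2/3 of 5 = 3.33, rounded up to 4.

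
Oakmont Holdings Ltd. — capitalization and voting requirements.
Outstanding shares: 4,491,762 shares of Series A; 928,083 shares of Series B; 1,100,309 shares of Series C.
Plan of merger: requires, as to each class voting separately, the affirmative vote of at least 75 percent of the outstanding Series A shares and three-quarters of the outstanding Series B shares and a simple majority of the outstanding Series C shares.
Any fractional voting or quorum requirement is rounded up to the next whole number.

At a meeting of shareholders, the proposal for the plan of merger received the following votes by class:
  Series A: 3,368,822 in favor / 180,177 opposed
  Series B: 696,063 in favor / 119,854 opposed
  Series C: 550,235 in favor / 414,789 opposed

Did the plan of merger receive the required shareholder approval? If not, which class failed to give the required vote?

Approved — every class gave the required vote.

Series A: 3/4 of 4491762 = 3368821.50, rounded up to 3368822; 3,368,822 required, 3,368,822 in favor — approved.
Series B: 3/4 of 928083 = 696062.25, rounded up to 696063; 696,063 required, 696,063 in favor — approved.
Series C: a majority of 1100309 is 550155; 550,155 required, 550,235 in favor — approved.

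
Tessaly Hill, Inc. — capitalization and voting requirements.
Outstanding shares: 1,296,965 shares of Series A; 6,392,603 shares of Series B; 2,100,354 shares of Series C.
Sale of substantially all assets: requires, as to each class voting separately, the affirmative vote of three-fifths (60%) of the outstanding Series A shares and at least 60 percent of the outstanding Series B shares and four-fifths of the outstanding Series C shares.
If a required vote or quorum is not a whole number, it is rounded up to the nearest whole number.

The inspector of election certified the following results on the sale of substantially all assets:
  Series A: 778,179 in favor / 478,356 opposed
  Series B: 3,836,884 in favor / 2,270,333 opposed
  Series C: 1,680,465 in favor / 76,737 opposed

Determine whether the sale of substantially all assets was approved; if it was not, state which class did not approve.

Approved — every class gave the required vote.

Series A: 3/5 of 1296965 = 778179; 778,179 required, 778,179 in favor — approved.
Series B: 3/5 of 6392603 = 3835561.80, rounded up to 3835562; 3,835,562 required, 3,836,884 in favor — approved.
Series C: 4/5 of 2100354 = 1680283.20, rounded up to 1680284; 1,680,284 required, 1,680,465 in favor — approved.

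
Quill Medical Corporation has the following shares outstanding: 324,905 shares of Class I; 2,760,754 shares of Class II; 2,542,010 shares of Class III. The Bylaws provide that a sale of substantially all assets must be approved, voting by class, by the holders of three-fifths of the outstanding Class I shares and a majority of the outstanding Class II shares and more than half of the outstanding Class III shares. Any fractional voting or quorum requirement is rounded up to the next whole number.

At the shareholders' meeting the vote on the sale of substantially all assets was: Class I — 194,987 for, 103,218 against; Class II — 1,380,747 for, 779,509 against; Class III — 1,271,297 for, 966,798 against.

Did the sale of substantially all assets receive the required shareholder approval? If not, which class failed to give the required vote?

Class I: 3/5 of 324905 = 194943; 194,943 required, 194,987 in favor — approved.
Class II: a majority of 2760754 is 1380378; 1,380,378 required, 1,380,747 in favor — approved.
Class III: a majority of 2542010 is 1271006; 1,271,006 required, 1,271,297 in favor — approved.

Approved — every class gave the required vote.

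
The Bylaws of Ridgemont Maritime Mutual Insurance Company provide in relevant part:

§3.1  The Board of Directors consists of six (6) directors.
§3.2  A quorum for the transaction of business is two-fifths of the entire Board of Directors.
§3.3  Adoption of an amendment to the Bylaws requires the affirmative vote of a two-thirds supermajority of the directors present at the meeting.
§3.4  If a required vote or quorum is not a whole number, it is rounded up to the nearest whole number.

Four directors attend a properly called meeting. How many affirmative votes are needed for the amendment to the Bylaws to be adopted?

The amendment to the Bylaws requires two-thirds of the directors present (4).
2/3 of 4 = 2.67, rounded up to 3.

3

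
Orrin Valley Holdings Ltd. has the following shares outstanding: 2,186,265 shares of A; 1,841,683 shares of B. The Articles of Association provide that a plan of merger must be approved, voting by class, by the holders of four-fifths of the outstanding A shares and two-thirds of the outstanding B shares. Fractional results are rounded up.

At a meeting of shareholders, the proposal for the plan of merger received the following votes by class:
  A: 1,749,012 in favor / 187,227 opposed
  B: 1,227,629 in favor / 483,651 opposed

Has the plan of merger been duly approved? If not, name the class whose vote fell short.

Not approved — the B shares did not give the required vote.

A: 4/5 of 2186265 = 1749012; 1,749,012 required, 1,749,012 in favor — approved.
B: 2/3 of 1841683 = 1227788.67, rounded up to 1227789; 1,227,789 required, 1,227,629 in favor — not approved.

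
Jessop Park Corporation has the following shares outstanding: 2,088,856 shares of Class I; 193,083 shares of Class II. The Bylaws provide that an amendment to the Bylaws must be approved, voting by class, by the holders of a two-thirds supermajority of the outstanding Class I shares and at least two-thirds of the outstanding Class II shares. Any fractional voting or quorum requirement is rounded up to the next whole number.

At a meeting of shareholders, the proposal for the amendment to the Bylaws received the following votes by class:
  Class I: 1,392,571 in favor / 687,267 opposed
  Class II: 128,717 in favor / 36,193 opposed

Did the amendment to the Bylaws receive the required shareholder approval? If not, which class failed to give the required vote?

Class I: 2/3 of 2088856 = 1392570.67, rounded up to 1392571; 1,392,571 required, 1,392,571 in favor — approved.
Class II: 2/3 of 193083 = 128722; 128,722 required, 128,717 in favor — not approved.

Not approved — the Class II shares did not give the required vote.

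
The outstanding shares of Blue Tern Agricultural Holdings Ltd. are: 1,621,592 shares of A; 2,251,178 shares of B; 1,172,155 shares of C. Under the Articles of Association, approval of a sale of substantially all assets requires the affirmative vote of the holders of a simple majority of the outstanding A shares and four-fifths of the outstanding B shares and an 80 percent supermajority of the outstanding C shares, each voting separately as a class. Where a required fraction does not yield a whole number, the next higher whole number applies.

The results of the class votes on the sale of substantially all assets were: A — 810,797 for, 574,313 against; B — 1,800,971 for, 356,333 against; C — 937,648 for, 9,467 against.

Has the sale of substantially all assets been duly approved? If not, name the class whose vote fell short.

A: a majority of 1621592 is 810797; 810,797 required, 810,797 in favor — approved.
B: 4/5 of 2251178 = 1800942.40, rounded up to 1800943; 1,800,943 required, 1,800,971 in favor — approved.
C: 4/5 of 1172155 = 937724; 937,724 required, 937,648 in favor — not approved.

Not approved — the C shares did not give the required vote.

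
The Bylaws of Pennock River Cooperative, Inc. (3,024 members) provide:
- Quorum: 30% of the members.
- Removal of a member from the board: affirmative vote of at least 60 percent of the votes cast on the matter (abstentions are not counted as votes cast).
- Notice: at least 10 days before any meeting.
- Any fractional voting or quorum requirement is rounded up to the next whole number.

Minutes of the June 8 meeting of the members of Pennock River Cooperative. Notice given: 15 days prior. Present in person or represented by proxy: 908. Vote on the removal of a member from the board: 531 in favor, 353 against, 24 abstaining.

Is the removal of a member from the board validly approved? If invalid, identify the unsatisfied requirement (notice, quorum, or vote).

Notice: 15 days given; 10 required. Satisfied.
Quorum: 30% of 3,024 = 907.20, rounded up to 908; 908 present. Satisfied.
Vote: requires three-fifths of the votes cast (908 − 24 abstaining = 884); 3/5 of 884 = 530.40, rounded up to 531, so 531 needed; 531 in favor. Satisfied.

Valid — all requirements satisfied.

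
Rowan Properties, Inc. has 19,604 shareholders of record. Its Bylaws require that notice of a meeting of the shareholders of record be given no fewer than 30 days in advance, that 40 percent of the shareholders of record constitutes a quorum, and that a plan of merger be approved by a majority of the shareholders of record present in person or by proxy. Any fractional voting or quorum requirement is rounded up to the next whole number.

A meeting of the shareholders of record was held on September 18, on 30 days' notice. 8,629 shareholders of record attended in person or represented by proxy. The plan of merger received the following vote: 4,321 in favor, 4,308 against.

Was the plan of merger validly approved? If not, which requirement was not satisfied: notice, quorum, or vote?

Notice: 30 days given; 30 required. Satisfied.
Quorum: 40% of 19,604 = 7,841.60, rounded up to 7,842; 8,629 present. Satisfied.
Vote: requires a majority of those present (8,629); a majority of 8629 is 4315, so 4,315 needed; 4,321 in favor. Satisfied.

Valid — all requirements satisfied.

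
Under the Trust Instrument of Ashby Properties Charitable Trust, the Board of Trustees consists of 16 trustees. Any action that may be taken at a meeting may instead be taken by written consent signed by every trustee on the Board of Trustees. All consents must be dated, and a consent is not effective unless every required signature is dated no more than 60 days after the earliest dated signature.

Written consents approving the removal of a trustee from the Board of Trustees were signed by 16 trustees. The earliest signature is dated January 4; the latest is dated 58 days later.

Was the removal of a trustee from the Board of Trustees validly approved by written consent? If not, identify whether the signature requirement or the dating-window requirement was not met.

Signatures required: every one of 16 — unanimous means all 16, so 16 needed; 16 signed. Sufficient.
Dating window: the latest signature is 58 days after the earliest; the limit is 60 days. Within the window.

Effective — both the signature and dating-window requirements are satisfied.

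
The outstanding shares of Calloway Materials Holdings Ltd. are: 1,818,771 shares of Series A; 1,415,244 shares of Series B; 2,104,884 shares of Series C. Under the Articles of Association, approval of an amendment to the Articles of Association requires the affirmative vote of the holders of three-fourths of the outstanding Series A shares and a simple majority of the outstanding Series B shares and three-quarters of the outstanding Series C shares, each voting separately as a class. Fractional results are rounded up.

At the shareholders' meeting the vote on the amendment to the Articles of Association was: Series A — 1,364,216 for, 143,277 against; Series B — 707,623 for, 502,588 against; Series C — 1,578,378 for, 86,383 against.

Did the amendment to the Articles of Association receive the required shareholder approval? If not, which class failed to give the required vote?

Not approved — the Series C shares did not give the required vote.

Series A: 3/4 of 1818771 = 1364078.25, rounded up to 1364079; 1,364,079 required, 1,364,216 in favor — approved.
Series B: a majority of 1415244 is 707623; 707,623 required, 707,623 in favor — approved.
Series C: 3/4 of 2104884 = 1578663; 1,578,663 required, 1,578,378 in favor — not approved.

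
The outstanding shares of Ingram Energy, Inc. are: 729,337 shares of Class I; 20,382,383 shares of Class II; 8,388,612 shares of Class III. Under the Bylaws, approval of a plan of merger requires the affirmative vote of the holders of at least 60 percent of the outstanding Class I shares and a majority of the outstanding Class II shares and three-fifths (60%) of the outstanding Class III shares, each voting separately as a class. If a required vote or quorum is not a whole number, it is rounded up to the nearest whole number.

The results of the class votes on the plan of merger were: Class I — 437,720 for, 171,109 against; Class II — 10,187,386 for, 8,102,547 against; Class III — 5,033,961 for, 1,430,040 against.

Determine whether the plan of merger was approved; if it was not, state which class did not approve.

Not approved — the Class II shares did not give the required vote.

Class I: 3/5 of 729337 = 437602.20, rounded up to 437603; 437,603 required, 437,720 in favor — approved.
Class II: a majority of 20382383 is 10191192; 10,191,192 required, 10,187,386 in favor — not approved.
Class III: 3/5 of 8388612 = 5033167.20, rounded up to 5033168; 5,033,168 required, 5,033,961 in favor — approved.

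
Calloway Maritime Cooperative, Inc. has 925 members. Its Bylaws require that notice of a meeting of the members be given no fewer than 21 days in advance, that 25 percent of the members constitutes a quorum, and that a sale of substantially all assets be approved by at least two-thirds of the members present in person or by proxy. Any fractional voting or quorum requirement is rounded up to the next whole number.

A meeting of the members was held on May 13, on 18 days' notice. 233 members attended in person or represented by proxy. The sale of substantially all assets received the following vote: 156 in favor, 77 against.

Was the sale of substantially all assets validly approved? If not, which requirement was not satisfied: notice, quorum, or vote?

Notice: 18 days given; 21 required. Not satisfied.
Quorum: 25% of 925 = 231.25, rounded up to 232; 233 present. Satisfied.
Vote: requires two-thirds of those present (233); 2/3 of 233 = 155.33, rounded up to 156, so 156 needed; 156 in favor. Satisfied.

Invalid — notice requirement not satisfied.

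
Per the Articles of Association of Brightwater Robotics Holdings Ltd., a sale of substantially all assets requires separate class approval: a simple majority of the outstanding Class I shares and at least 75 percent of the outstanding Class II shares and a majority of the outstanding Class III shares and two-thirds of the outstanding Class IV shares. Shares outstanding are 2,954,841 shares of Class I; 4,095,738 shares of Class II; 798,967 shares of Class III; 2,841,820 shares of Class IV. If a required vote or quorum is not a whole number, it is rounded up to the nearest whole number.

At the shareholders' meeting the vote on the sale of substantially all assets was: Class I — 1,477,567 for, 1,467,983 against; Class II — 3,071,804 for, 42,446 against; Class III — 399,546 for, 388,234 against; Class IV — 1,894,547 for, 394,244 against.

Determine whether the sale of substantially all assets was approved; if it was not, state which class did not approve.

Approved — every class gave the required vote.

Class I: a majority of 2954841 is 1477421; 1,477,421 required, 1,477,567 in favor — approved.
Class II: 3/4 of 4095738 = 3071803.50, rounded up to 3071804; 3,071,804 required, 3,071,804 in favor — approved.
Class III: a majority of 798967 is 399484; 399,484 required, 399,546 in favor — approved.
Class IV: 2/3 of 2841820 = 1894546.67, rounded up to 1894547; 1,894,547 required, 1,894,547 in favor — approved.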